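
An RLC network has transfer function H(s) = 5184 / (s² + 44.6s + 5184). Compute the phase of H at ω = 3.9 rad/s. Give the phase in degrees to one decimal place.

-1.9°

∠[(j3.9)² + 44.6(j3.9) + 5184] = ∠[5168.8 + j173.94] = 1.93°
∠H(j3.9) = −1.93° = -1.93°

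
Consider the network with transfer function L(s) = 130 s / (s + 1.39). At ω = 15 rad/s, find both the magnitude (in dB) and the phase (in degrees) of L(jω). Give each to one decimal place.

|j15| = 15
|j15 + 1.39| = √(15² + 1.39²) = 15.06
|L(j15)| = 130 × 15 / 15.06 = 129.45
20 log₁₀(129.45) = 42.24 dB
∠(j15) = 90.00°
∠(j15 + 1.39) = arctan(15/1.39) = 84.71°
∠L(j15) = 90.00° − 84.71° = 5.29°

|L| = 42.2 dB, ∠L = 5.3°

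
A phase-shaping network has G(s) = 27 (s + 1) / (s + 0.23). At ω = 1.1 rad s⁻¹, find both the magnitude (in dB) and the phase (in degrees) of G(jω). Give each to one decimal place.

|j1.1 + 1| = √(1.1² + 1²) = 1.487
|j1.1 + 0.23| = √(1.1² + 0.23²) = 1.124
|G(j1.1)| = 27 × 1.487 / 1.124 = 35.717
20 log₁₀(35.717) = 31.06 dB
∠(j1.1 + 1) = arctan(1.1/1) = 47.73°
∠(j1.1 + 0.23) = arctan(1.1/0.23) = 78.19°
∠G(j1.1) = 47.73° − 78.19° = -30.46°

|G| = 31.1 dB, ∠G = -30.5°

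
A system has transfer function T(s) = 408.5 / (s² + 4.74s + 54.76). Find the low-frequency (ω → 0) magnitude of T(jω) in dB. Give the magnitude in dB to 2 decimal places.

17.45 dB

T(0) = 408.5 / 54.76 = 7.4598
20 log₁₀(7.4598) = 17.455 dB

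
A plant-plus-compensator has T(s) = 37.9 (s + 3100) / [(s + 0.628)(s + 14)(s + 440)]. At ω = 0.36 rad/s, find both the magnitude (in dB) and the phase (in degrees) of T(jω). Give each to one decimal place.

|j0.36 + 3100| = √(0.36² + 3100²) = 3100
|j0.36 + 0.628| = √(0.36² + 0.628²) = 0.7239
|j0.36 + 14| = √(0.36² + 14²) = 14
|j0.36 + 440| = √(0.36² + 440²) = 440
|T(j0.36)| = 37.9 × 3100 / (0.7239 × 14 × 440) = 26.34
20 log₁₀(26.34) = 28.41 dB
∠(j0.36 + 3100) = arctan(0.36/3100) = 0.01°
∠(j0.36 + 0.628) = arctan(0.36/0.628) = 29.82°
∠(j0.36 + 14) = arctan(0.36/14) = 1.47°
∠(j0.36 + 440) = arctan(0.36/440) = 0.05°
∠T(j0.36) = 0.01° − (29.82° + 1.47° + 0.05°) = -31.34°

|T| = 28.4 dB, ∠T = -31.3°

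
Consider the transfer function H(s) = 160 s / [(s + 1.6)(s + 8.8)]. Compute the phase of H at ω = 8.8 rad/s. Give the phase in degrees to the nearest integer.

-35°

∠(j8.8) = 90.00°
∠(j8.8 + 1.6) = arctan(8.8/1.6) = 79.70°
∠(j8.8 + 8.8) = arctan(8.8/8.8) = 45.00°
∠H(j8.8) = 90.00° − (79.70° + 45.00°) = -34.70°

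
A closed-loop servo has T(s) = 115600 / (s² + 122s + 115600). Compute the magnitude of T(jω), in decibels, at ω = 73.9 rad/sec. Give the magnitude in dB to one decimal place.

0.4 dB

|(j73.9)² + 122(j73.9) + 115600| = |1.1014e+05 + j9015.8| = 1.105e+05
|T(j73.9)| = 115600 / 1.105e+05 = 1.0461
20 log₁₀(1.0461) = 0.39 dB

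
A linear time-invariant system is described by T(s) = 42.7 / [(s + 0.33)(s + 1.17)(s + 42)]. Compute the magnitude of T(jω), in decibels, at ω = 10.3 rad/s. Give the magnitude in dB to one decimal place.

|j10.3 + 0.33| = √(10.3² + 0.33²) = 10.31
|j10.3 + 1.17| = √(10.3² + 1.17²) = 10.37
|j10.3 + 42| = √(10.3² + 42²) = 43.24
|T(j10.3)| = 42.7 / (10.31 × 10.37 × 43.24) = 0.0092431
20 log₁₀(0.0092431) = -40.68 dB

-40.7 dB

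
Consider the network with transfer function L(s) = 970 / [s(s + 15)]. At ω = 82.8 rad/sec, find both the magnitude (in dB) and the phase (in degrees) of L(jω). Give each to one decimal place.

|j82.8 + 15| = √(82.8² + 15²) = 84.15
|j82.8| = 82.8
|L(j82.8)| = 970 / (84.15 × 82.8) = 0.13922
20 log₁₀(0.13922) = -17.13 dB
∠(j82.8 + 15) = arctan(82.8/15) = 79.73°
∠(j82.8) = 90.00°
∠L(j82.8) = − (79.73° + 90.00°) = -169.73°

|L| = -17.1 dB, ∠L = -169.7 deg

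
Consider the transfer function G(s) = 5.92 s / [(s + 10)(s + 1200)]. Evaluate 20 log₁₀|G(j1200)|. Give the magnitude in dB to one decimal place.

|j1200| = 1200
|j1200 + 10| = √(1200² + 10²) = 1200
|j1200 + 1200| = √(1200² + 1200²) = 1697
|G(j1200)| = 5.92 × 1200 / (1200 × 1697) = 0.0034883
20 log₁₀(0.0034883) = -49.15 dB

-49.1 dB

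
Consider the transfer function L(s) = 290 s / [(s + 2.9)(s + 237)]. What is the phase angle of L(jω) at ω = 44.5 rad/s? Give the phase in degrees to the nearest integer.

-7°

∠(j44.5) = 90.00°
∠(j44.5 + 2.9) = arctan(44.5/2.9) = 86.27°
∠(j44.5 + 237) = arctan(44.5/237) = 10.63°
∠L(j44.5) = 90.00° − (86.27° + 10.63°) = -6.91°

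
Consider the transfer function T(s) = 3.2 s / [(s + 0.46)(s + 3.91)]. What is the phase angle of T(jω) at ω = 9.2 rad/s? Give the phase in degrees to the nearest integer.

-64°

∠(j9.2) = 90.00°
∠(j9.2 + 0.46) = arctan(9.2/0.46) = 87.14°
∠(j9.2 + 3.91) = arctan(9.2/3.91) = 66.97°
∠T(j9.2) = 90.00° − (87.14° + 66.97°) = -64.11°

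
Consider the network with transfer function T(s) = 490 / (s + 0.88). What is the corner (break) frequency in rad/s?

0.88 rad/s

The single real pole at s = −0.88 gives a corner at ω = 0.88 rad/s.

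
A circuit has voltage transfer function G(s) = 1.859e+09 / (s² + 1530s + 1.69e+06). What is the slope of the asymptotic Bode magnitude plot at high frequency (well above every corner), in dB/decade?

-40 dB/decade

With 0 zeros and 2 poles, the high-frequency asymptotic slope is 20 × (0 − 2) = -40 dB/decade.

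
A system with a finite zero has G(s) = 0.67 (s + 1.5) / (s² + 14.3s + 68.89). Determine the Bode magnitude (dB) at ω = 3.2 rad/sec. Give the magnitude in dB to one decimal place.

-29.9 dB

|j3.2 + 1.5| = √(3.2² + 1.5²) = 3.534
|(j3.2)² + 14.3(j3.2) + 68.89| = |58.65 + j45.76| = 74.39
|G(j3.2)| = 0.67 × 3.534 / 74.39 = 0.031831
20 log₁₀(0.031831) = -29.94 dB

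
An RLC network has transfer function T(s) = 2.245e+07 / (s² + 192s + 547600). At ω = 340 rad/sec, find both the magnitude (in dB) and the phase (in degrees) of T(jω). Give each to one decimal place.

|T| = 34.2 dB, ∠T = -8.6°

|(j340)² + 192(j340) + 547600| = |4.32e+05 + j65280| = 4.369e+05
|T(j340)| = 2.245e+07 / 4.369e+05 = 51.384
20 log₁₀(51.384) = 34.22 dB
∠[(j340)² + 192(j340) + 547600] = ∠[4.32e+05 + j65280] = 8.59°
∠T(j340) = −8.59° = -8.59°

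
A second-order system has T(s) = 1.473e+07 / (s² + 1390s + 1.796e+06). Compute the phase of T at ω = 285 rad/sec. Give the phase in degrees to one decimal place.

∠[(j285)² + 1390(j285) + 1.796e+06] = ∠[1.7148e+06 + j3.9615e+05] = 13.01°
∠T(j285) = −13.01° = -13.01°

-13.0°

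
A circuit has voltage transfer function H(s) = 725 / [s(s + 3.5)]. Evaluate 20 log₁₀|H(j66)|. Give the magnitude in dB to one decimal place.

-15.6 dB

|j66 + 3.5| = √(66² + 3.5²) = 66.09
|j66| = 66
|H(j66)| = 725 / (66.09 × 66) = 0.1662
20 log₁₀(0.1662) = -15.59 dB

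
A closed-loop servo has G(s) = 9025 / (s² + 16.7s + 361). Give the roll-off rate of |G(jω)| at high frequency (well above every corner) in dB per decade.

With 0 zeros and 2 poles, the high-frequency asymptotic slope is 20 × (0 − 2) = -40 dB/decade.

-40 dB/decade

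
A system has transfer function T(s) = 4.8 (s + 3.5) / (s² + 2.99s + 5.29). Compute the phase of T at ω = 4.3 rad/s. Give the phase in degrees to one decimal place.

∠(j4.3 + 3.5) = arctan(4.3/3.5) = 50.86°
∠[(j4.3)² + 2.99(j4.3) + 5.29] = ∠[-13.2 + j12.857] = 135.75°
∠T(j4.3) = 50.86° − 135.75° = -84.90°

-84.9°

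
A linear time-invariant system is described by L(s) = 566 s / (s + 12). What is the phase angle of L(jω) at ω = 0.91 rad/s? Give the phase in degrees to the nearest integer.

∠(j0.91) = 90.00°
∠(j0.91 + 12) = arctan(0.91/12) = 4.34°
∠L(j0.91) = 90.00° − 4.34° = 85.66°

86 deg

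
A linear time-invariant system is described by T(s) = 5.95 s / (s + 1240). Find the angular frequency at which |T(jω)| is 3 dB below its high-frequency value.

For a single-pole high-pass, the −3 dB point is at the pole: ω = 1240 rad s⁻¹.

1240 rad s⁻¹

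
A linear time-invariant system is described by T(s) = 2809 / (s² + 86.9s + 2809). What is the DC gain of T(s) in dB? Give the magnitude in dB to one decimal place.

0.0 dB

T(0) = 2809 / 2809 = 1
20 log₁₀(1) = 0.00 dB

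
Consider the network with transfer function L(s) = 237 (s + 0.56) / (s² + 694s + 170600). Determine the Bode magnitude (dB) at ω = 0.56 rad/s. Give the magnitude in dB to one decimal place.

|j0.56 + 0.56| = √(0.56² + 0.56²) = 0.792
|(j0.56)² + 694(j0.56) + 170600| = |1.706e+05 + j388.64| = 1.706e+05
|L(j0.56)| = 237 × 0.792 / 1.706e+05 = 0.0011002
20 log₁₀(0.0011002) = -59.17 dB

-59.2 dB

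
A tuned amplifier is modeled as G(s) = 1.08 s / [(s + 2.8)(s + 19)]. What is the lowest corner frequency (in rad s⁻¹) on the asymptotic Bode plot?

Break frequencies occur at each pole and zero magnitude: 2.8 rad s⁻¹, 19 rad s⁻¹.
The lowest is 2.8 rad s⁻¹.

2.8 rad s⁻¹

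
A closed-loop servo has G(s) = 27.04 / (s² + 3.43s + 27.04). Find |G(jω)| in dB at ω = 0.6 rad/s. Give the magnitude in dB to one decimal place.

0.1 dB

|(j0.6)² + 3.43(j0.6) + 27.04| = |26.68 + j2.058| = 26.76
|G(j0.6)| = 27.04 / 26.76 = 1.0105
20 log₁₀(1.0105) = 0.09 dB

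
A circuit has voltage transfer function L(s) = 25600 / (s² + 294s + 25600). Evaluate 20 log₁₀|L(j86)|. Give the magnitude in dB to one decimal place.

|(j86)² + 294(j86) + 25600| = |18204 + j25284| = 3.116e+04
|L(j86)| = 25600 / 3.116e+04 = 0.82168
20 log₁₀(0.82168) = -1.71 dB

-1.7 dB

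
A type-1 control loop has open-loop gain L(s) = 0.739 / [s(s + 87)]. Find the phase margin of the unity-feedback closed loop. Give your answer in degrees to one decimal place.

90.0°

Gain crossover: |L(jω)| = 1 at ω ≈ 0.00849 rad/s.
∠L(j0.00849) = −90° − arctan(0.00849/87) ≈ -90.01°
PM = 180° + (-90.01°) = 89.99°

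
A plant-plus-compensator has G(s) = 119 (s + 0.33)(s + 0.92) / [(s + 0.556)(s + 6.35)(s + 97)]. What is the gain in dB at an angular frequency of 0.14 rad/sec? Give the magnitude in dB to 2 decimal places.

|j0.14 + 0.33| = √(0.14² + 0.33²) = 0.3585
|j0.14 + 0.92| = √(0.14² + 0.92²) = 0.9306
|j0.14 + 0.556| = √(0.14² + 0.556²) = 0.5734
|j0.14 + 6.35| = √(0.14² + 6.35²) = 6.352
|j0.14 + 97| = √(0.14² + 97²) = 97
|G(j0.14)| = 119 × 0.3585 × 0.9306 / (0.5734 × 6.352 × 97) = 0.11238
20 log₁₀(0.11238) = -18.986 dB

-18.99 dB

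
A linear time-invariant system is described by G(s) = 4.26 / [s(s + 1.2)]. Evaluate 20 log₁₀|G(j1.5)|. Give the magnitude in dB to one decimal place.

|j1.5 + 1.2| = √(1.5² + 1.2²) = 1.921
|j1.5| = 1.5
|G(j1.5)| = 4.26 / (1.921 × 1.5) = 1.4784
20 log₁₀(1.4784) = 3.40 dB

3.4 dB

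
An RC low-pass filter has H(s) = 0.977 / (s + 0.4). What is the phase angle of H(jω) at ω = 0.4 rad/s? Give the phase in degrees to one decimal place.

∠(j0.4 + 0.4) = arctan(0.4/0.4) = 45.00°
∠H(j0.4) = −45.00° = -45.00°

-45.0°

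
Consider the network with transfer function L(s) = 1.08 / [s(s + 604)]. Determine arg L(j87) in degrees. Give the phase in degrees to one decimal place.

∠(j87 + 604) = arctan(87/604) = 8.20°
∠(j87) = 90.00°
∠L(j87) = − (8.20° + 90.00°) = -98.20°

-98.2°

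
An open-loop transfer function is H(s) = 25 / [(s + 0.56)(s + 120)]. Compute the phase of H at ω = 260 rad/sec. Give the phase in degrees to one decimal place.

∠(j260 + 0.56) = arctan(260/0.56) = 89.88°
∠(j260 + 120) = arctan(260/120) = 65.22°
∠H(j260) = − (89.88° + 65.22°) = -155.10°

-155.1°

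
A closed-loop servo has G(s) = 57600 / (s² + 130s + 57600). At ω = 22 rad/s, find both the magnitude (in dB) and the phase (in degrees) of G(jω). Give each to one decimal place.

|(j22)² + 130(j22) + 57600| = |57116 + j2860| = 5.719e+04
|G(j22)| = 57600 / 5.719e+04 = 1.0072
20 log₁₀(1.0072) = 0.06 dB
∠[(j22)² + 130(j22) + 57600] = ∠[57116 + j2860] = 2.87°
∠G(j22) = −2.87° = -2.87°

|G| = 0.1 dB, ∠G = -2.9°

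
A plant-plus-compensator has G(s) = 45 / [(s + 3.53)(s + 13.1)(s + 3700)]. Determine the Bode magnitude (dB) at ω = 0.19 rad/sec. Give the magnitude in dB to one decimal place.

|j0.19 + 3.53| = √(0.19² + 3.53²) = 3.535
|j0.19 + 13.1| = √(0.19² + 13.1²) = 13.1
|j0.19 + 3700| = √(0.19² + 3700²) = 3700
|G(j0.19)| = 45 / (3.535 × 13.1 × 3700) = 0.0002626
20 log₁₀(0.0002626) = -71.61 dB

-71.6 dB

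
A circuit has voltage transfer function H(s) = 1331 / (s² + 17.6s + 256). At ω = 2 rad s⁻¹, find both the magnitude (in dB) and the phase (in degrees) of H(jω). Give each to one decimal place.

|H| = 14.4 dB, ∠H = -8.0 deg

|(j2)² + 17.6(j2) + 256| = |252 + j35.2| = 254.4
|H(j2)| = 1331 / 254.4 = 5.231
20 log₁₀(5.231) = 14.37 dB
∠[(j2)² + 17.6(j2) + 256] = ∠[252 + j35.2] = 7.95°
∠H(j2) = −7.95° = -7.95°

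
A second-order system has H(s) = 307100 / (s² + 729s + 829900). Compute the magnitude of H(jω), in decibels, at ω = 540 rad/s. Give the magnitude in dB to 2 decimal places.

|(j540)² + 729(j540) + 829900| = |5.383e+05 + j3.9366e+05| = 6.669e+05
|H(j540)| = 307100 / 6.669e+05 = 0.4605
20 log₁₀(0.4605) = -6.735 dB

-6.74 dB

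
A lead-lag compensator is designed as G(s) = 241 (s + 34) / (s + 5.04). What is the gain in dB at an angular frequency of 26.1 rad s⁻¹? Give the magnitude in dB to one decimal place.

51.8 dB

|j26.1 + 34| = √(26.1² + 34²) = 42.86
|j26.1 + 5.04| = √(26.1² + 5.04²) = 26.58
|G(j26.1)| = 241 × 42.86 / 26.58 = 388.6
20 log₁₀(388.6) = 51.79 dB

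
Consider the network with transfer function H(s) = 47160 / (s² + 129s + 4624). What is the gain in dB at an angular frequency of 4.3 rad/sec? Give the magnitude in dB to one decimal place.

20.1 dB

|(j4.3)² + 129(j4.3) + 4624| = |4605.5 + j554.7| = 4639
|H(j4.3)| = 47160 / 4639 = 10.166
20 log₁₀(10.166) = 20.14 dB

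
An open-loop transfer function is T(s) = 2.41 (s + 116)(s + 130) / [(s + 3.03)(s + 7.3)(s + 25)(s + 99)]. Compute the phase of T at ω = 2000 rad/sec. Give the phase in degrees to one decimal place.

-183.2°

∠(j2000 + 116) = arctan(2000/116) = 86.68°
∠(j2000 + 130) = arctan(2000/130) = 86.28°
∠(j2000 + 3.03) = arctan(2000/3.03) = 89.91°
∠(j2000 + 7.3) = arctan(2000/7.3) = 89.79°
∠(j2000 + 25) = arctan(2000/25) = 89.28°
∠(j2000 + 99) = arctan(2000/99) = 87.17°
∠T(j2000) = 86.68° + 86.28° − (89.91° + 89.79° + 89.28° + 87.17°) = -183.19°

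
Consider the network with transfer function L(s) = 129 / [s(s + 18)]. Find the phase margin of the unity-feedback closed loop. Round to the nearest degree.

Gain crossover: |L(jω)| = 1 at ω ≈ 6.71 rad/s.
∠L(j6.71) = −90° − arctan(6.71/18) ≈ -110.46°
PM = 180° + (-110.46°) = 69.54°

70 deg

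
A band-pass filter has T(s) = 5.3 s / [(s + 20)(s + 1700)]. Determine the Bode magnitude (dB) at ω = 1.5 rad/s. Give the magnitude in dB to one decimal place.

-72.6 dB

|j1.5| = 1.5
|j1.5 + 20| = √(1.5² + 20²) = 20.06
|j1.5 + 1700| = √(1.5² + 1700²) = 1700
|T(j1.5)| = 5.3 × 1.5 / (20.06 × 1700) = 0.00023317
20 log₁₀(0.00023317) = -72.65 dB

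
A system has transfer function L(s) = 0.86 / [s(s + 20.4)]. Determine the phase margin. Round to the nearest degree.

Gain crossover: |L(jω)| = 1 at ω ≈ 0.0422 rad/sec.
∠L(j0.0422) = −90° − arctan(0.0422/20.4) ≈ -90.12°
PM = 180° + (-90.12°) = 89.88°

90°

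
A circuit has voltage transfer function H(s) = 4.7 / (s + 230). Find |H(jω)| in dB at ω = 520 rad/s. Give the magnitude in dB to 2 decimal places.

-41.65 dB

|j520 + 230| = √(520² + 230²) = 568.6
|H(j520)| = 4.7 / 568.6 = 0.008266
20 log₁₀(0.008266) = -41.654 dB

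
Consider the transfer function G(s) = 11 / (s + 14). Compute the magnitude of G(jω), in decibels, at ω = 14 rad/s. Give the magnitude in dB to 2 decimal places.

-5.11 dB

|j14 + 14| = √(14² + 14²) = 19.8
|G(j14)| = 11 / 19.8 = 0.55558
20 log₁₀(0.55558) = -5.105 dB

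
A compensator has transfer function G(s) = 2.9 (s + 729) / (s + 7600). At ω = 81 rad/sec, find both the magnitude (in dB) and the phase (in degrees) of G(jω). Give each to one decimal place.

|j81 + 729| = √(81² + 729²) = 733.5
|j81 + 7600| = √(81² + 7600²) = 7600
|G(j81)| = 2.9 × 733.5 / 7600 = 0.27987
20 log₁₀(0.27987) = -11.06 dB
∠(j81 + 729) = arctan(81/729) = 6.34°
∠(j81 + 7600) = arctan(81/7600) = 0.61°
∠G(j81) = 6.34° − 0.61° = 5.73°

|G| = -11.1 dB, ∠G = 5.7°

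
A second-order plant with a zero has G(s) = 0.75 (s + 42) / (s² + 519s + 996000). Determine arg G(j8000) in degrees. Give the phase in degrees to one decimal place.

-86.5°

∠(j8000 + 42) = arctan(8000/42) = 89.70°
∠[(j8000)² + 519(j8000) + 996000] = ∠[-6.3004e+07 + j4.152e+06] = 176.23°
∠G(j8000) = 89.70° − 176.23° = -86.53°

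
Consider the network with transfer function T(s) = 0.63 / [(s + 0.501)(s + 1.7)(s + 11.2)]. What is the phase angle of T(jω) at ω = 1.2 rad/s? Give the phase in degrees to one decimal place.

∠(j1.2 + 0.501) = arctan(1.2/0.501) = 67.34°
∠(j1.2 + 1.7) = arctan(1.2/1.7) = 35.22°
∠(j1.2 + 11.2) = arctan(1.2/11.2) = 6.12°
∠T(j1.2) = − (67.34° + 35.22° + 6.12°) = -108.67°

-108.7°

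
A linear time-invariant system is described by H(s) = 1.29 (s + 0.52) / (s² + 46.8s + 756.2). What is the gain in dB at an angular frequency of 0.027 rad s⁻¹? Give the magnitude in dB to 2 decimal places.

|j0.027 + 0.52| = √(0.027² + 0.52²) = 0.5207
|(j0.027)² + 46.8(j0.027) + 756.2| = |756.2 + j1.2636| = 756.2
|H(j0.027)| = 1.29 × 0.5207 / 756.2 = 0.00088826
20 log₁₀(0.00088826) = -61.029 dB

-61.03 dB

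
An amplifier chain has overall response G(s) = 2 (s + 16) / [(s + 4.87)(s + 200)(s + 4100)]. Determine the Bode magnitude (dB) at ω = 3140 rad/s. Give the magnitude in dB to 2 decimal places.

-138.20 dB

|j3140 + 16| = √(3140² + 16²) = 3140
|j3140 + 4.87| = √(3140² + 4.87²) = 3140
|j3140 + 200| = √(3140² + 200²) = 3146
|j3140 + 4100| = √(3140² + 4100²) = 5164
|G(j3140)| = 2 × 3140 / (3140 × 3146 × 5164) = 1.2309e-07
20 log₁₀(1.2309e-07) = -138.196 dB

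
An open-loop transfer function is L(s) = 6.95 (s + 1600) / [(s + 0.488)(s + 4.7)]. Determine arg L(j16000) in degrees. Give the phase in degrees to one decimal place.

-95.7°

∠(j16000 + 1600) = arctan(16000/1600) = 84.29°
∠(j16000 + 0.488) = arctan(16000/0.488) = 90.00°
∠(j16000 + 4.7) = arctan(16000/4.7) = 89.98°
∠L(j16000) = 84.29° − (90.00° + 89.98°) = -95.69°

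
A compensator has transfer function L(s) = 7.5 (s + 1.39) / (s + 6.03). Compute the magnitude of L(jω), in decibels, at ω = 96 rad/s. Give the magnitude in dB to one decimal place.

17.5 dB

|j96 + 1.39| = √(96² + 1.39²) = 96.01
|j96 + 6.03| = √(96² + 6.03²) = 96.19
|L(j96)| = 7.5 × 96.01 / 96.19 = 7.486
20 log₁₀(7.486) = 17.49 dB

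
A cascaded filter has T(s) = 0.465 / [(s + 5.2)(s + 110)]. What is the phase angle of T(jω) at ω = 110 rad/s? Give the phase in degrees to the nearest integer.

-132°

∠(j110 + 5.2) = arctan(110/5.2) = 87.29°
∠(j110 + 110) = arctan(110/110) = 45.00°
∠T(j110) = − (87.29° + 45.00°) = -132.29°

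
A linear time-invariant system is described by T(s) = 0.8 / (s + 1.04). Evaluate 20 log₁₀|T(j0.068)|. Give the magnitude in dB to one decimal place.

-2.3 dB

|j0.068 + 1.04| = √(0.068² + 1.04²) = 1.042
|T(j0.068)| = 0.8 / 1.042 = 0.76759
20 log₁₀(0.76759) = -2.30 dB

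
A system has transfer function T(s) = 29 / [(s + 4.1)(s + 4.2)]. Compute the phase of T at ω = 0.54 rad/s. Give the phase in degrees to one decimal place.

∠(j0.54 + 4.1) = arctan(0.54/4.1) = 7.50°
∠(j0.54 + 4.2) = arctan(0.54/4.2) = 7.33°
∠T(j0.54) = − (7.50° + 7.33°) = -14.83°

-14.8°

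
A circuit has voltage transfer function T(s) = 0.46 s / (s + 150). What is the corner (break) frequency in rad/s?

The single real pole at s = −150 gives a corner at ω = 150 rad/s.

150 rad/s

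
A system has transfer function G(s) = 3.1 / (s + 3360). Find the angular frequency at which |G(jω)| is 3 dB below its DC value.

For a single-pole low-pass, the −3 dB point is at the pole: ω = 3360 rad s⁻¹.

3360 rad s⁻¹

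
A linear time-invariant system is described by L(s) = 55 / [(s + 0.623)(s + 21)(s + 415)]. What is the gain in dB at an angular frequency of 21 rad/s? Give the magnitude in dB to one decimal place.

-73.5 dB

|j21 + 0.623| = √(21² + 0.623²) = 21.01
|j21 + 21| = √(21² + 21²) = 29.7
|j21 + 415| = √(21² + 415²) = 415.5
|L(j21)| = 55 / (21.01 × 29.7 × 415.5) = 0.00021214
20 log₁₀(0.00021214) = -73.47 dB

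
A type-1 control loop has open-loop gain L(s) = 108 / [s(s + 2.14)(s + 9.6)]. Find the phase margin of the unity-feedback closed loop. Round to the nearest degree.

Gain crossover: |L(jω)| = 1 at ω ≈ 2.95 rad s⁻¹.
∠L(j2.95) = −90° − arctan(2.95/2.14) − arctan(2.95/9.6) ≈ -161.13°
PM = 180° + (-161.13°) = 18.87°

19°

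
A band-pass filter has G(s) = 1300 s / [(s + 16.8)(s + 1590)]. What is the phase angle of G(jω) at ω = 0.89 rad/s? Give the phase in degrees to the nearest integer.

87°

∠(j0.89) = 90.00°
∠(j0.89 + 16.8) = arctan(0.89/16.8) = 3.03°
∠(j0.89 + 1590) = arctan(0.89/1590) = 0.03°
∠G(j0.89) = 90.00° − (3.03° + 0.03°) = 86.94°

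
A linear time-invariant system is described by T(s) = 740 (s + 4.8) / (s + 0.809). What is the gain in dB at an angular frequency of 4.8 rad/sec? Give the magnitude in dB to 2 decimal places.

|j4.8 + 4.8| = √(4.8² + 4.8²) = 6.788
|j4.8 + 0.809| = √(4.8² + 0.809²) = 4.868
|T(j4.8)| = 740 × 6.788 / 4.868 = 1032
20 log₁₀(1032) = 60.273 dB

60.27 dB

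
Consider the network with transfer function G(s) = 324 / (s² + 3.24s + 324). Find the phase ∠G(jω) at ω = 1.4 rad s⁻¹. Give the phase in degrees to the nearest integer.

-1°

∠[(j1.4)² + 3.24(j1.4) + 324] = ∠[322.04 + j4.536] = 0.81°
∠G(j1.4) = −0.81° = -0.81°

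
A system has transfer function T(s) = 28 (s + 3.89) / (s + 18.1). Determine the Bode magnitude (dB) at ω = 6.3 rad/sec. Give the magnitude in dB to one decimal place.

20.7 dB

|j6.3 + 3.89| = √(6.3² + 3.89²) = 7.404
|j6.3 + 18.1| = √(6.3² + 18.1²) = 19.17
|T(j6.3)| = 28 × 7.404 / 19.17 = 10.817
20 log₁₀(10.817) = 20.68 dB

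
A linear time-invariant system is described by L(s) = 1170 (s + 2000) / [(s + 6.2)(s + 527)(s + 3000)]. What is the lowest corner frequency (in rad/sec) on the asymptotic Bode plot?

Break frequencies occur at each pole and zero magnitude: 6.2 rad/sec, 527 rad/sec, 2000 rad/sec, 3000 rad/sec.
The lowest is 6.2 rad/sec.

6.2 rad/sec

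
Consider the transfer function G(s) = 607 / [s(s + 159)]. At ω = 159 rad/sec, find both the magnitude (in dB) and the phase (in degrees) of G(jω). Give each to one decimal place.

|G| = -35.4 dB, ∠G = -135.0°

|j159 + 159| = √(159² + 159²) = 224.9
|j159| = 159
|G(j159)| = 607 / (224.9 × 159) = 0.016978
20 log₁₀(0.016978) = -35.40 dB
∠(j159 + 159) = arctan(159/159) = 45.00°
∠(j159) = 90.00°
∠G(j159) = − (45.00° + 90.00°) = -135.00°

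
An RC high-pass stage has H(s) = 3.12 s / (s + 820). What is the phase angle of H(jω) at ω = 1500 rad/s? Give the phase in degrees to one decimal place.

∠(j1500) = 90.00°
∠(j1500 + 820) = arctan(1500/820) = 61.34°
∠H(j1500) = 90.00° − 61.34° = 28.66°

28.7 deg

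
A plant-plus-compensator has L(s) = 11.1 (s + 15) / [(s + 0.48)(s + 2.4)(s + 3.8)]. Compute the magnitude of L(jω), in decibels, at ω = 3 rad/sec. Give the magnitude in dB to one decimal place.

|j3 + 15| = √(3² + 15²) = 15.3
|j3 + 0.48| = √(3² + 0.48²) = 3.038
|j3 + 2.4| = √(3² + 2.4²) = 3.842
|j3 + 3.8| = √(3² + 3.8²) = 4.841
|L(j3)| = 11.1 × 15.3 / (3.038 × 3.842 × 4.841) = 3.0047
20 log₁₀(3.0047) = 9.56 dB

9.6 dB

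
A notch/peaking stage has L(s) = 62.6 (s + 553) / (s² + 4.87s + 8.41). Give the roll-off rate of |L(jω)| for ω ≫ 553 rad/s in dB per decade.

With 1 zero and 2 poles, the high-frequency asymptotic slope is 20 × (1 − 2) = -20 dB/decade.

-20 dB/decade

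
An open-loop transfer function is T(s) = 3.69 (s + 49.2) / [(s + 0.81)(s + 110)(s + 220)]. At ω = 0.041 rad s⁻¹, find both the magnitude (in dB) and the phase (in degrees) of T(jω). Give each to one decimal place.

|j0.041 + 49.2| = √(0.041² + 49.2²) = 49.2
|j0.041 + 0.81| = √(0.041² + 0.81²) = 0.811
|j0.041 + 110| = √(0.041² + 110²) = 110
|j0.041 + 220| = √(0.041² + 220²) = 220
|T(j0.041)| = 3.69 × 49.2 / (0.811 × 110 × 220) = 0.0092499
20 log₁₀(0.0092499) = -40.68 dB
∠(j0.041 + 49.2) = arctan(0.041/49.2) = 0.05°
∠(j0.041 + 0.81) = arctan(0.041/0.81) = 2.90°
∠(j0.041 + 110) = arctan(0.041/110) = 0.02°
∠(j0.041 + 220) = arctan(0.041/220) = 0.01°
∠T(j0.041) = 0.05° − (2.90° + 0.02° + 0.01°) = -2.88°

|T| = -40.7 dB, ∠T = -2.9°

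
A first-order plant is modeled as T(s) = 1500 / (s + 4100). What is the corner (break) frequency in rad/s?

4100 rad/s

The single real pole at s = −4100 gives a corner at ω = 4100 rad/s.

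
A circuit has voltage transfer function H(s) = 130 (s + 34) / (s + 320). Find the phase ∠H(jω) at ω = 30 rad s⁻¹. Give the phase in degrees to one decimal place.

∠(j30 + 34) = arctan(30/34) = 41.42°
∠(j30 + 320) = arctan(30/320) = 5.36°
∠H(j30) = 41.42° − 5.36° = 36.07°

36.1 deg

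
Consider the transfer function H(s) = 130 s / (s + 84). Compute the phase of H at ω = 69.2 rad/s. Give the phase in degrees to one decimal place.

50.5°

∠(j69.2) = 90.00°
∠(j69.2 + 84) = arctan(69.2/84) = 39.48°
∠H(j69.2) = 90.00° − 39.48° = 50.52°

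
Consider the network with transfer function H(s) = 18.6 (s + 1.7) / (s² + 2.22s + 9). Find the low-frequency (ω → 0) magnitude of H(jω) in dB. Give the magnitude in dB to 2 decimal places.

10.91 dB

H(0) = 18.6 × 1.7 / 9 = 3.5133
20 log₁₀(3.5133) = 10.914 dB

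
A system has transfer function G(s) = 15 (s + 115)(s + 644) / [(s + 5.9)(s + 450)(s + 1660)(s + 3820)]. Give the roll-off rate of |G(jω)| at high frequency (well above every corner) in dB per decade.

-40 dB/decade

With 2 zeros and 4 poles, the high-frequency asymptotic slope is 20 × (2 − 4) = -40 dB/decade.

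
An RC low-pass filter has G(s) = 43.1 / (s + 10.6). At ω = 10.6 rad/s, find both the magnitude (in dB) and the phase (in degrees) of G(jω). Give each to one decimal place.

|G| = 9.2 dB, ∠G = -45.0 deg

|j10.6 + 10.6| = √(10.6² + 10.6²) = 14.99
|G(j10.6)| = 43.1 / 14.99 = 2.8751
20 log₁₀(2.8751) = 9.17 dB
∠(j10.6 + 10.6) = arctan(10.6/10.6) = 45.00°
∠G(j10.6) = −45.00° = -45.00°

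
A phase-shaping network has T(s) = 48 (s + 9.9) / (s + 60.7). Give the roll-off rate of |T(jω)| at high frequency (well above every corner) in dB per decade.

With 1 zero and 1 pole, the high-frequency asymptotic slope is 20 × (1 − 1) = 0 dB/decade.

0 dB/decade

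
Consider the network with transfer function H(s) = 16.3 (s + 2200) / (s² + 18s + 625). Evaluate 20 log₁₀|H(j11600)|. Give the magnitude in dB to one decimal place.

-56.9 dB

|j11600 + 2200| = √(11600² + 2200²) = 1.181e+04
|(j11600)² + 18(j11600) + 625| = |-1.3456e+08 + j2.088e+05| = 1.346e+08
|H(j11600)| = 16.3 × 1.181e+04 / 1.346e+08 = 0.0014302
20 log₁₀(0.0014302) = -56.89 dB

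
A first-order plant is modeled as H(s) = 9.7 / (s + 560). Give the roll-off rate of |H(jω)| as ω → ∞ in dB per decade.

With 0 zeros and 1 pole, the high-frequency asymptotic slope is 20 × (0 − 1) = -20 dB/decade.

-20 dB/decade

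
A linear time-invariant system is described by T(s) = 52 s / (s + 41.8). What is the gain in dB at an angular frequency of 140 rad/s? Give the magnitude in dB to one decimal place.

|j140| = 140
|j140 + 41.8| = √(140² + 41.8²) = 146.1
|T(j140)| = 52 × 140 / 146.1 = 49.827
20 log₁₀(49.827) = 33.95 dB

33.9 dB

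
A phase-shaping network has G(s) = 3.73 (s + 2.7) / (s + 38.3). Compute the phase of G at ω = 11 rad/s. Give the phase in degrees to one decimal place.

∠(j11 + 2.7) = arctan(11/2.7) = 76.21°
∠(j11 + 38.3) = arctan(11/38.3) = 16.02°
∠G(j11) = 76.21° − 16.02° = 60.18°

60.2°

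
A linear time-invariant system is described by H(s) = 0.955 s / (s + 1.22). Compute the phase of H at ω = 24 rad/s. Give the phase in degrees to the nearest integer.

∠(j24) = 90.00°
∠(j24 + 1.22) = arctan(24/1.22) = 87.09°
∠H(j24) = 90.00° − 87.09° = 2.91°

3 deg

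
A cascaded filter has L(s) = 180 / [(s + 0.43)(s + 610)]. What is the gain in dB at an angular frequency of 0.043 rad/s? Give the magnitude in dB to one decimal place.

|j0.043 + 0.43| = √(0.043² + 0.43²) = 0.4321
|j0.043 + 610| = √(0.043² + 610²) = 610
|L(j0.043)| = 180 / (0.4321 × 610) = 0.68283
20 log₁₀(0.68283) = -3.31 dB

-3.3 dB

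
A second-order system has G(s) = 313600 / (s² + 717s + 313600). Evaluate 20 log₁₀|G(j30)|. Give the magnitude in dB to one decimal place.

0.0 dB

|(j30)² + 717(j30) + 313600| = |3.127e+05 + j21510| = 3.134e+05
|G(j30)| = 313600 / 3.134e+05 = 1.0005
20 log₁₀(1.0005) = 0.00 dB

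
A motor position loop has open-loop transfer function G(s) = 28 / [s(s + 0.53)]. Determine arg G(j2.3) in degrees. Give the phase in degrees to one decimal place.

-167.0°

∠(j2.3 + 0.53) = arctan(2.3/0.53) = 77.02°
∠(j2.3) = 90.00°
∠G(j2.3) = − (77.02° + 90.00°) = -167.02°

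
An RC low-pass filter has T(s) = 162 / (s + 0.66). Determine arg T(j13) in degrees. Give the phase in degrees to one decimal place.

-87.1°

∠(j13 + 0.66) = arctan(13/0.66) = 87.09°
∠T(j13) = −87.09° = -87.09°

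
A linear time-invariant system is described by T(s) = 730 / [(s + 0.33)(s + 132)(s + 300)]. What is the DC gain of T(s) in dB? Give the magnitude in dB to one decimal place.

-25.1 dB

T(0) = 730 / (0.33 × 132 × 300) = 0.055862
20 log₁₀(0.055862) = -25.06 dB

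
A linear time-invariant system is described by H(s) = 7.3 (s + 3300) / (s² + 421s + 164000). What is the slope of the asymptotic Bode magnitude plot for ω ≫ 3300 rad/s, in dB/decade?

With 1 zero and 2 poles, the high-frequency asymptotic slope is 20 × (1 − 2) = -20 dB/decade.

-20 dB/decade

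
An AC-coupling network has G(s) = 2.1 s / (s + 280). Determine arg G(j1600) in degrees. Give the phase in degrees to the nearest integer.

10°

∠(j1600) = 90.00°
∠(j1600 + 280) = arctan(1600/280) = 80.07°
∠G(j1600) = 90.00° − 80.07° = 9.93°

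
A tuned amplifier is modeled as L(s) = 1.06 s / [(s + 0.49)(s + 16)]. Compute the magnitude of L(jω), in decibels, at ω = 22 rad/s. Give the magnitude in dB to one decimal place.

|j22| = 22
|j22 + 0.49| = √(22² + 0.49²) = 22.01
|j22 + 16| = √(22² + 16²) = 27.2
|L(j22)| = 1.06 × 22 / (22.01 × 27.2) = 0.038957
20 log₁₀(0.038957) = -28.19 dB

-28.2 dB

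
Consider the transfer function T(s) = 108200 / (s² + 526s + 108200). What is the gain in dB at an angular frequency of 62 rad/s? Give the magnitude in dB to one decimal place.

-0.1 dB

|(j62)² + 526(j62) + 108200| = |1.0436e+05 + j32612| = 1.093e+05
|T(j62)| = 108200 / 1.093e+05 = 0.98964
20 log₁₀(0.98964) = -0.09 dB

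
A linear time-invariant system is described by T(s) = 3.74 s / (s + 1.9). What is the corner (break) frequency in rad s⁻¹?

The single real pole at s = −1.9 gives a corner at ω = 1.9 rad s⁻¹.

1.9 rad s⁻¹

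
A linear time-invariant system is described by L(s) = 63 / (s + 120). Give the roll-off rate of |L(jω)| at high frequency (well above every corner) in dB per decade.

-20 dB/decade

With 0 zeros and 1 pole, the high-frequency asymptotic slope is 20 × (0 − 1) = -20 dB/decade.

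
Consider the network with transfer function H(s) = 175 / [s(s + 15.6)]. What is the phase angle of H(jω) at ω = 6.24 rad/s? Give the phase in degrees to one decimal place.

-111.8°

∠(j6.24 + 15.6) = arctan(6.24/15.6) = 21.80°
∠(j6.24) = 90.00°
∠H(j6.24) = − (21.80° + 90.00°) = -111.80°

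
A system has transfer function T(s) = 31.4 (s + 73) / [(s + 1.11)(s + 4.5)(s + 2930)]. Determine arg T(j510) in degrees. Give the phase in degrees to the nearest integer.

-107°

∠(j510 + 73) = arctan(510/73) = 81.85°
∠(j510 + 1.11) = arctan(510/1.11) = 89.88°
∠(j510 + 4.5) = arctan(510/4.5) = 89.49°
∠(j510 + 2930) = arctan(510/2930) = 9.87°
∠T(j510) = 81.85° − (89.88° + 89.49° + 9.87°) = -107.39°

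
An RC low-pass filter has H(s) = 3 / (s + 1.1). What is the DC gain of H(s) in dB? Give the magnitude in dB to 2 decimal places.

H(0) = 3 / 1.1 = 2.7273
20 log₁₀(2.7273) = 8.715 dB

8.71 dB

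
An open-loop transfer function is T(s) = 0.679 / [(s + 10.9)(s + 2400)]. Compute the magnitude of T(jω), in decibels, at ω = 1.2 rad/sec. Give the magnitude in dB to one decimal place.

-91.8 dB

|j1.2 + 10.9| = √(1.2² + 10.9²) = 10.97
|j1.2 + 2400| = √(1.2² + 2400²) = 2400
|T(j1.2)| = 0.679 / (10.97 × 2400) = 2.58e-05
20 log₁₀(2.58e-05) = -91.77 dB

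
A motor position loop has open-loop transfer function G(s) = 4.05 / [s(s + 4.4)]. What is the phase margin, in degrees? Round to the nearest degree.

78°

Gain crossover: |G(jω)| = 1 at ω ≈ 0.902 rad/sec.
∠G(j0.902) = −90° − arctan(0.902/4.4) ≈ -101.58°
PM = 180° + (-101.58°) = 78.42°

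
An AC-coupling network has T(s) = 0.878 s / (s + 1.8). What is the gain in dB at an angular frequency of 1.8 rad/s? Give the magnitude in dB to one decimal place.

|j1.8| = 1.8
|j1.8 + 1.8| = √(1.8² + 1.8²) = 2.546
|T(j1.8)| = 0.878 × 1.8 / 2.546 = 0.62084
20 log₁₀(0.62084) = -4.14 dB

-4.1 dB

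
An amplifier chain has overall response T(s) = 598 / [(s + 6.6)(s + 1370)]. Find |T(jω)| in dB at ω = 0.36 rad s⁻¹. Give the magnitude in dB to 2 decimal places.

|j0.36 + 6.6| = √(0.36² + 6.6²) = 6.61
|j0.36 + 1370| = √(0.36² + 1370²) = 1370
|T(j0.36)| = 598 / (6.61 × 1370) = 0.066038
20 log₁₀(0.066038) = -23.604 dB

-23.60 dB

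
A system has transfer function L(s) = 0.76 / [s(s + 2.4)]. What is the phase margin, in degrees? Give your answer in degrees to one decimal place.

Gain crossover: |L(jω)| = 1 at ω ≈ 0.314 rad/s.
∠L(j0.314) = −90° − arctan(0.314/2.4) ≈ -97.45°
PM = 180° + (-97.45°) = 82.55°

82.5°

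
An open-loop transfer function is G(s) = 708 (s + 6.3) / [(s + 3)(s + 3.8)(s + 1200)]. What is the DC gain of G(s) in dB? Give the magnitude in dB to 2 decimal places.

G(0) = 708 × 6.3 / (3 × 3.8 × 1200) = 0.32605
20 log₁₀(0.32605) = -9.734 dB

-9.73 dB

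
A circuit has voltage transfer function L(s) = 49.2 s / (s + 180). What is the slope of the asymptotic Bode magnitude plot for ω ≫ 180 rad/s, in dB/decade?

With 1 zero and 1 pole, the high-frequency asymptotic slope is 20 × (1 − 1) = 0 dB/decade.

0 dB/decade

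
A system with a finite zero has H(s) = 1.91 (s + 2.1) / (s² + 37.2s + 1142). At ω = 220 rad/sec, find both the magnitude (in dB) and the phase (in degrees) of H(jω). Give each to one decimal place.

|j220 + 2.1| = √(220² + 2.1²) = 220
|(j220)² + 37.2(j220) + 1142| = |-47258 + j8184| = 4.796e+04
|H(j220)| = 1.91 × 220 / 4.796e+04 = 0.0087616
20 log₁₀(0.0087616) = -41.15 dB
∠(j220 + 2.1) = arctan(220/2.1) = 89.45°
∠[(j220)² + 37.2(j220) + 1142] = ∠[-47258 + j8184] = 170.18°
∠H(j220) = 89.45° − 170.18° = -80.72°

|H| = -41.1 dB, ∠H = -80.7°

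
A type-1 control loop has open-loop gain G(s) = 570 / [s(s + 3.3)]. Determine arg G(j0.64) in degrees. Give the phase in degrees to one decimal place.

-101.0°

∠(j0.64 + 3.3) = arctan(0.64/3.3) = 10.98°
∠(j0.64) = 90.00°
∠G(j0.64) = − (10.98° + 90.00°) = -100.98°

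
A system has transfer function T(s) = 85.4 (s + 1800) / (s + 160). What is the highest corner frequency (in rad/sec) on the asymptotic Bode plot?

1800 rad/sec

Break frequencies occur at each pole and zero magnitude: 160 rad/sec, 1800 rad/sec.
The highest is 1800 rad/sec.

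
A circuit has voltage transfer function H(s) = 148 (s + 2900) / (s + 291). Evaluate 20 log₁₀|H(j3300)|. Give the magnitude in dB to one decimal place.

|j3300 + 2900| = √(3300² + 2900²) = 4393
|j3300 + 291| = √(3300² + 291²) = 3313
|H(j3300)| = 148 × 4393 / 3313 = 196.27
20 log₁₀(196.27) = 45.86 dB

45.9 dB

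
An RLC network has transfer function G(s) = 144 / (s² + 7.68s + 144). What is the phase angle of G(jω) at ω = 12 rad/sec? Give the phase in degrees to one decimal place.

∠[(j12)² + 7.68(j12) + 144] = ∠[0 + j92.16] = 90.00°
∠G(j12) = −90.00° = -90.00°

-90.0°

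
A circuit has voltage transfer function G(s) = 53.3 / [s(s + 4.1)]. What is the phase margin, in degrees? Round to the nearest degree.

Gain crossover: |G(jω)| = 1 at ω ≈ 6.75 rad/s.
∠G(j6.75) = −90° − arctan(6.75/4.1) ≈ -148.72°
PM = 180° + (-148.72°) = 31.28°

31 deg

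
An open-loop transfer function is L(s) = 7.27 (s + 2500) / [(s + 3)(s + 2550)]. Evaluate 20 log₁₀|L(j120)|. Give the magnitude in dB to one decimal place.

|j120 + 2500| = √(120² + 2500²) = 2503
|j120 + 3| = √(120² + 3²) = 120
|j120 + 2550| = √(120² + 2550²) = 2553
|L(j120)| = 7.27 × 2503 / (120 × 2553) = 0.05938
20 log₁₀(0.05938) = -24.53 dB

-24.5 dB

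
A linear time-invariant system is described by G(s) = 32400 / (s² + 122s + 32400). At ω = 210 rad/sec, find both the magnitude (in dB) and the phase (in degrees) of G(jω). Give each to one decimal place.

|(j210)² + 122(j210) + 32400| = |-11700 + j25620| = 2.817e+04
|G(j210)| = 32400 / 2.817e+04 = 1.1504
20 log₁₀(1.1504) = 1.22 dB
∠[(j210)² + 122(j210) + 32400] = ∠[-11700 + j25620] = 114.54°
∠G(j210) = −114.54° = -114.54°

|G| = 1.2 dB, ∠G = -114.5°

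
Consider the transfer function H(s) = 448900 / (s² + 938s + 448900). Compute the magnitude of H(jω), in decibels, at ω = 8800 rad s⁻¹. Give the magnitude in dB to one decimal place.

-44.7 dB

|(j8800)² + 938(j8800) + 448900| = |-7.6991e+07 + j8.2544e+06| = 7.743e+07
|H(j8800)| = 448900 / 7.743e+07 = 0.0057973
20 log₁₀(0.0057973) = -44.74 dB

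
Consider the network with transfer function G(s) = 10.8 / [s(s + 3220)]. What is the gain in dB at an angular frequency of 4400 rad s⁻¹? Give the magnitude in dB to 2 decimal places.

|j4400 + 3220| = √(4400² + 3220²) = 5452
|j4400| = 4400
|G(j4400)| = 10.8 / (5452 × 4400) = 4.5018e-07
20 log₁₀(4.5018e-07) = -126.932 dB

-126.93 dB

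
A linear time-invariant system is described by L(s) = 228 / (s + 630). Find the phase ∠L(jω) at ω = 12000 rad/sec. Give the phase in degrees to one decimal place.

-87.0°

∠(j12000 + 630) = arctan(12000/630) = 86.99°
∠L(j12000) = −86.99° = -86.99°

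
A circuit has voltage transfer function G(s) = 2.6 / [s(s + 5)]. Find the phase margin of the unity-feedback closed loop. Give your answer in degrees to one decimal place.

84.1°

Gain crossover: |G(jω)| = 1 at ω ≈ 0.517 rad/s.
∠G(j0.517) = −90° − arctan(0.517/5) ≈ -95.91°
PM = 180° + (-95.91°) = 84.09°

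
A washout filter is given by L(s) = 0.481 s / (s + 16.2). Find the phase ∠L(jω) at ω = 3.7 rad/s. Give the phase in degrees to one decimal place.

77.1°

∠(j3.7) = 90.00°
∠(j3.7 + 16.2) = arctan(3.7/16.2) = 12.87°
∠L(j3.7) = 90.00° − 12.87° = 77.13°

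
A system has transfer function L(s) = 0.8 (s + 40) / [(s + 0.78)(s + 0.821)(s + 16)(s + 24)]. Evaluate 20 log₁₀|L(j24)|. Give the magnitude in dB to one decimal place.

|j24 + 40| = √(24² + 40²) = 46.65
|j24 + 0.78| = √(24² + 0.78²) = 24.01
|j24 + 0.821| = √(24² + 0.821²) = 24.01
|j24 + 16| = √(24² + 16²) = 28.84
|j24 + 24| = √(24² + 24²) = 33.94
|L(j24)| = 0.8 × 46.65 / (24.01 × 24.01 × 28.84 × 33.94) = 6.6104e-05
20 log₁₀(6.6104e-05) = -83.60 dB

-83.6 dB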